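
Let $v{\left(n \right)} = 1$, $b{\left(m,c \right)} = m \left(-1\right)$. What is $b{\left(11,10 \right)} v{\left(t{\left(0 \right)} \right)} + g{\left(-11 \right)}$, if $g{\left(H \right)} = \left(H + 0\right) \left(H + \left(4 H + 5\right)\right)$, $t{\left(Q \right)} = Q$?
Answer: $539$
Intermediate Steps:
$b{\left(m,c \right)} = - m$
$g{\left(H \right)} = H \left(5 + 5 H\right)$ ($g{\left(H \right)} = H \left(H + \left(5 + 4 H\right)\right) = H \left(5 + 5 H\right)$)
$b{\left(11,10 \right)} v{\left(t{\left(0 \right)} \right)} + g{\left(-11 \right)} = \left(-1\right) 11 \cdot 1 + 5 \left(-11\right) \left(1 - 11\right) = \left(-11\right) 1 + 5 \left(-11\right) \left(-10\right) = -11 + 550 = 539$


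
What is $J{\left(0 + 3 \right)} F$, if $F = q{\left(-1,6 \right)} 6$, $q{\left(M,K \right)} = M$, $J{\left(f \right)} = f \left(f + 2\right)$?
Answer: $-90$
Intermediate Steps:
$J{\left(f \right)} = f \left(2 + f\right)$
$F = -6$ ($F = \left(-1\right) 6 = -6$)
$J{\left(0 + 3 \right)} F = \left(0 + 3\right) \left(2 + \left(0 + 3\right)\right) \left(-6\right) = 3 \left(2 + 3\right) \left(-6\right) = 3 \cdot 5 \left(-6\right) = 15 \left(-6\right) = -90$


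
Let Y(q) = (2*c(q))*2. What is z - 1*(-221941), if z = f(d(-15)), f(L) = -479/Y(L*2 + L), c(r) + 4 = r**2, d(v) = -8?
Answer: 507800529/2288 ≈ 2.2194e+5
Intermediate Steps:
c(r) = -4 + r**2
Y(q) = -16 + 4*q**2 (Y(q) = (2*(-4 + q**2))*2 = (-8 + 2*q**2)*2 = -16 + 4*q**2)
f(L) = -479/(-16 + 36*L**2) (f(L) = -479/(-16 + 4*(L*2 + L)**2) = -479/(-16 + 4*(2*L + L)**2) = -479/(-16 + 4*(3*L)**2) = -479/(-16 + 4*(9*L**2)) = -479/(-16 + 36*L**2))
z = -479/2288 (z = -479/(-16 + 36*(-8)**2) = -479/(-16 + 36*64) = -479/(-16 + 2304) = -479/2288 ≈ -0.20935)
z - 1*(-221941) = -479/2288 - 1*(-221941) = -479/2288 + 221941 = 507800529/2288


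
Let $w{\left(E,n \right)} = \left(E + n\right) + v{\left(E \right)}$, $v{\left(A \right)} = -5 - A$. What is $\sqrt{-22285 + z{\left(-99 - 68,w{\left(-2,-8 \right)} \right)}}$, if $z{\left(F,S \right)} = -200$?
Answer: $i \sqrt{22485} \approx 149.95 i$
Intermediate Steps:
$w{\left(E,n \right)} = -5 + n$ ($w{\left(E,n \right)} = \left(E + n\right) - \left(5 + E\right) = -5 + n$)
$\sqrt{-22285 + z{\left(-99 - 68,w{\left(-2,-8 \right)} \right)}} = \sqrt{-22285 - 200} = \sqrt{-22485} = i \sqrt{22485}$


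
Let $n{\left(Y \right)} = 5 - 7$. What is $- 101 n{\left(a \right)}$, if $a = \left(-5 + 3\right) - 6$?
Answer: $202$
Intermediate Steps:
$a = -8$ ($a = -2 - 6 = -8$)
$n{\left(Y \right)} = -2$ ($n{\left(Y \right)} = 5 - 7 = -2$)
$- 101 n{\left(a \right)} = \left(-101\right) \left(-2\right) = 202$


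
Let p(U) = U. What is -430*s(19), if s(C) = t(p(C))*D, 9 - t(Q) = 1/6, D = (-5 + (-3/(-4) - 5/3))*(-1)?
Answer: -809045/36 ≈ -22473.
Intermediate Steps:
D = 71/12 (D = (-5 + (-3*(-1/4) - 5*1/3))*(-1) = (-5 + (3/4 - 5/3))*(-1) = (-5 - 11/12)*(-1) = -71/12*(-1) = 71/12 ≈ 5.9167)
t(Q) = 53/6 (t(Q) = 9 - 1/6 = 53/6)
s(C) = 3763/72 (s(C) = (53/6)*(71/12) = 3763/72)
-430*s(19) = -430*3763/72 = -809045/36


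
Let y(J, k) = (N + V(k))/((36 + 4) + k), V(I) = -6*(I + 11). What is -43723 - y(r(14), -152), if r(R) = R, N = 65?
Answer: -4896065/112 ≈ -43715.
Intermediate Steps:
V(I) = -66 - 6*I (V(I) = -6*(11 + I) = -66 - 6*I)
y(J, k) = (-1 - 6*k)/(40 + k) (y(J, k) = (65 + (-66 - 6*k))/((36 + 4) + k) = (-1 - 6*k)/(40 + k))
-43723 - y(r(14), -152) = -43723 - (-1 - 6*(-152))/(40 - 152) = -43723 - (-1 + 912)/(-112) = -43723 - (-1)*911/112 = -43723 - 1*(-911/112) = -43723 + 911/112 = -4896065/112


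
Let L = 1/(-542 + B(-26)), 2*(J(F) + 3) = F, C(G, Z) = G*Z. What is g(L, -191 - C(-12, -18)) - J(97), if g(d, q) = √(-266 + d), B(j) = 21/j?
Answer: -91/2 + 2*I*√13245346873/14113 ≈ -45.5 + 16.31*I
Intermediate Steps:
J(F) = -3 + F/2
L = -26/14113 (L = 1/(-542 + 21/(-26)) = 1/(-542 + 21*(-1/26)) = 1/(-542 - 21/26) = 1/(-14113/26) = -26/14113 ≈ -0.0018423)
g(L, -191 - C(-12, -18)) - J(97) = √(-266 - 26/14113) - (-3 + (½)*97) = √(-3754084/14113) - (-3 + 97/2) = 2*I*√13245346873/14113 - 1*91/2 = 2*I*√13245346873/14113 - 91/2 = -91/2 + 2*I*√13245346873/14113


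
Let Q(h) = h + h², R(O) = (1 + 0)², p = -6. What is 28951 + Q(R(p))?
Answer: 28953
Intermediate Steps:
R(O) = 1 (R(O) = 1² = 1)
28951 + Q(R(p)) = 28951 + 1*(1 + 1) = 28951 + 1*2 = 28951 + 2 = 28953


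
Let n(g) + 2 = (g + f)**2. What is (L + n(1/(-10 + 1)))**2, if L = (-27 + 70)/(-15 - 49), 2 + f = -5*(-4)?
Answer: 2706330978649/26873856 ≈ 1.0071e+5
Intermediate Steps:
f = 18 (f = -2 - 5*(-4) = -2 + 20 = 18)
n(g) = -2 + (18 + g)**2 (n(g) = -2 + (g + 18)**2 = -2 + (18 + g)**2)
L = -43/64 (L = 43/(-64) = 43*(-1/64) = -43/64 ≈ -0.67188)
(L + n(1/(-10 + 1)))**2 = (-43/64 + (-2 + (18 + 1/(-10 + 1))**2))**2 = (-43/64 + (-2 + (18 + 1/(-9))**2))**2 = (-43/64 + (-2 + (18 - 1/9)**2))**2 = (-43/64 + (-2 + (161/9)**2))**2 = (-43/64 + (-2 + 25921/81))**2 = (-43/64 + 25759/81)**2 = (1645093/5184)**2 = 2706330978649/26873856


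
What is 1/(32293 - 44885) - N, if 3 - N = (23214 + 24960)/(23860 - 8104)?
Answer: 949383/16533296 ≈ 0.057422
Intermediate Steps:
N = -151/2626 (N = 3 - (23214 + 24960)/(23860 - 8104) = 3 - 48174/15756 = 3 - 1*8029/2626 = 3 - 8029/2626 = -151/2626 ≈ -0.057502)
1/(32293 - 44885) - N = 1/(32293 - 44885) - 1*(-151/2626) = 1/(-12592) + 151/2626 = -1/12592 + 151/2626 = 949383/16533296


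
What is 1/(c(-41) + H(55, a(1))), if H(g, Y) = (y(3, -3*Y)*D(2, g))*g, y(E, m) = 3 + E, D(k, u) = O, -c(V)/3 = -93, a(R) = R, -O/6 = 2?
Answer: -1/3681 ≈ -0.00027167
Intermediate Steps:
O = -12 (O = -6*2 = -12)
c(V) = 279 (c(V) = -3*(-93) = 279)
D(k, u) = -12
H(g, Y) = -72*g (H(g, Y) = ((3 + 3)*(-12))*g = (6*(-12))*g = -72*g)
1/(c(-41) + H(55, a(1))) = 1/(279 - 72*55) = 1/(279 - 3960) = 1/(-3681) = -1/3681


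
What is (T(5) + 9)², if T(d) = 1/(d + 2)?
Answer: 4096/49 ≈ 83.592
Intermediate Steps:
T(d) = 1/(2 + d)
(T(5) + 9)² = (1/(2 + 5) + 9)² = (1/7 + 9)² = (⅐ + 9)² = (64/7)² = 4096/49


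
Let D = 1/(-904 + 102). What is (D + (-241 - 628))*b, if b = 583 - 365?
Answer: -75966351/401 ≈ -1.8944e+5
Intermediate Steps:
D = -1/802 (D = 1/(-802) = -1/802 ≈ -0.0012469)
b = 218
(D + (-241 - 628))*b = (-1/802 + (-241 - 628))*218 = (-1/802 - 869)*218 = -696939/802*218 = -75966351/401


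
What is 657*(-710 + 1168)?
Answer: 300906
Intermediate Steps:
657*(-710 + 1168) = 657*458 = 300906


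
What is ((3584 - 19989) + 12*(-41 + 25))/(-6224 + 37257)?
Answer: -16597/31033 ≈ -0.53482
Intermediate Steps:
((3584 - 19989) + 12*(-41 + 25))/(-6224 + 37257) = (-16405 + 12*(-16))/31033 = (-16405 - 192)*(1/31033) = -16597*1/31033 = -16597/31033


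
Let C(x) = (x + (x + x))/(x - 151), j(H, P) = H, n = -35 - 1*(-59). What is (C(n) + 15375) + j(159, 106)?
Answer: 1972746/127 ≈ 15533.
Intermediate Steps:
n = 24 (n = -35 + 59 = 24)
C(x) = 3*x/(-151 + x) (C(x) = (x + 2*x)/(-151 + x) = (3*x)/(-151 + x) = 3*x/(-151 + x))
(C(n) + 15375) + j(159, 106) = (3*24/(-151 + 24) + 15375) + 159 = (3*24/(-127) + 15375) + 159 = (3*24*(-1/127) + 15375) + 159 = (-72/127 + 15375) + 159 = 1952553/127 + 159 = 1972746/127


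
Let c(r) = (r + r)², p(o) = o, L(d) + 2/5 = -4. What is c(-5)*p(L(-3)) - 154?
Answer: -594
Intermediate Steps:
L(d) = -22/5 (L(d) = -⅖ - 4 = -22/5)
c(r) = 4*r² (c(r) = (2*r)² = 4*r²)
c(-5)*p(L(-3)) - 154 = (4*(-5)²)*(-22/5) - 154 = (4*25)*(-22/5) - 154 = 100*(-22/5) - 154 = -440 - 154 = -594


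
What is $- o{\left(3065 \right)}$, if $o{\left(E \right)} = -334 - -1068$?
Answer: $-734$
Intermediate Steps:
$o{\left(E \right)} = 734$ ($o{\left(E \right)} = -334 + 1068 = 734$)
$- o{\left(3065 \right)} = \left(-1\right) 734 = -734$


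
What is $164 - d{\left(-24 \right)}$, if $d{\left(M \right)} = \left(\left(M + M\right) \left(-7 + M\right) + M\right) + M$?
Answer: $-1276$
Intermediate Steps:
$d{\left(M \right)} = 2 M + 2 M \left(-7 + M\right)$ ($d{\left(M \right)} = \left(2 M \left(-7 + M\right) + M\right) + M = \left(M + 2 M \left(-7 + M\right)\right) + M = 2 M + 2 M \left(-7 + M\right)$)
$164 - d{\left(-24 \right)} = 164 - 2 \left(-24\right) \left(-6 - 24\right) = 164 - 2 \left(-24\right) \left(-30\right) = 164 - 1440 = -1276$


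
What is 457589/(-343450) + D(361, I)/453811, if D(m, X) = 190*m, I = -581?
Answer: -184101686179/155861387950 ≈ -1.1812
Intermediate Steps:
457589/(-343450) + D(361, I)/453811 = 457589/(-343450) + (190*361)/453811 = 457589*(-1/343450) + 68590*(1/453811) = -457589/343450 + 68590/453811 = -184101686179/155861387950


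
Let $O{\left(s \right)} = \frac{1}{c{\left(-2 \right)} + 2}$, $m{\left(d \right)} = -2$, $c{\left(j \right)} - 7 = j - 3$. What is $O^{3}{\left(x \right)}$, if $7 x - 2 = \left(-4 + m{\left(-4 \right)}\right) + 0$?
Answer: $\frac{1}{64} \approx 0.015625$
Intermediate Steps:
$c{\left(j \right)} = 4 + j$ ($c{\left(j \right)} = 7 + \left(j - 3\right) = 7 + \left(-3 + j\right) = 4 + j$)
$x = - \frac{4}{7}$ ($x = \frac{2}{7} + \frac{\left(-4 - 2\right) + 0}{7} = \frac{2}{7} + \frac{-6 + 0}{7} = \frac{2}{7} + \frac{1}{7} \left(-6\right) = \frac{2}{7} - \frac{6}{7} = - \frac{4}{7} \approx -0.57143$)
$O{\left(s \right)} = \frac{1}{4}$ ($O{\left(s \right)} = \frac{1}{\left(4 - 2\right) + 2} = \frac{1}{2 + 2} = \frac{1}{4}$)
$O^{3}{\left(x \right)} = \left(\frac{1}{4}\right)^{3} = \frac{1}{64}$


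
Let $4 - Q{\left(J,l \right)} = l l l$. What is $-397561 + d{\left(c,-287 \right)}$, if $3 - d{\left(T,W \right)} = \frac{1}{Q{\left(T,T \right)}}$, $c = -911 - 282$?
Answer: $- \frac{675028064539039}{1697936061} \approx -3.9756 \cdot 10^{5}$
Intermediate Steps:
$Q{\left(J,l \right)} = 4 - l^{3}$ ($Q{\left(J,l \right)} = 4 - l l l = 4 - l^{2} l = 4 - l^{3}$)
$c = -1193$ ($c = -911 - 282 = -1193$)
$d{\left(T,W \right)} = 3 - \frac{1}{4 - T^{3}}$
$-397561 + d{\left(c,-287 \right)} = -397561 + \frac{-11 + 3 \left(-1193\right)^{3}}{-4 + \left(-1193\right)^{3}} = -397561 + \frac{-11 + 3 \left(-1697936057\right)}{-4 - 1697936057} = -397561 + \frac{-11 - 5093808171}{-1697936061} = -397561 - - \frac{5093808182}{1697936061} = -397561 + \frac{5093808182}{1697936061} = - \frac{675028064539039}{1697936061}$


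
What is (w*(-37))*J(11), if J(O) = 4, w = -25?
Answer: 3700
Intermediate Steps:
(w*(-37))*J(11) = -25*(-37)*4 = 925*4 = 3700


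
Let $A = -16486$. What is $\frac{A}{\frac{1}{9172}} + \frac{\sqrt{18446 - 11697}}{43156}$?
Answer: $-151209592 + \frac{\sqrt{6749}}{43156} \approx -1.5121 \cdot 10^{8}$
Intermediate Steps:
$\frac{A}{\frac{1}{9172}} + \frac{\sqrt{18446 - 11697}}{43156} = - \frac{16486}{\frac{1}{9172}} + \frac{\sqrt{18446 - 11697}}{43156} = - 16486 \frac{1}{\frac{1}{9172}} + \sqrt{6749} \cdot \frac{1}{43156} = \left(-16486\right) 9172 + \frac{\sqrt{6749}}{43156} = -151209592 + \frac{\sqrt{6749}}{43156}$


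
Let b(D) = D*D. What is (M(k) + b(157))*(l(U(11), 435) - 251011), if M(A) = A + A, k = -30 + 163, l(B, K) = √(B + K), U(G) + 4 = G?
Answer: -6253939065 + 24915*√442 ≈ -6.2534e+9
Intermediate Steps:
b(D) = D²
U(G) = -4 + G
k = 133
M(A) = 2*A
(M(k) + b(157))*(l(U(11), 435) - 251011) = (2*133 + 157²)*(√((-4 + 11) + 435) - 251011) = (266 + 24649)*(√(7 + 435) - 251011) = 24915*(√442 - 251011) = 24915*(-251011 + √442) = -6253939065 + 24915*√442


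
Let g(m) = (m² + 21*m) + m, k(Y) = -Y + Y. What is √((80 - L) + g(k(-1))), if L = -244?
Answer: 18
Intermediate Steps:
k(Y) = 0
g(m) = m² + 22*m
√((80 - L) + g(k(-1))) = √((80 - 1*(-244)) + 0*(22 + 0)) = √((80 + 244) + 0*22) = √(324 + 0) = √324 = 18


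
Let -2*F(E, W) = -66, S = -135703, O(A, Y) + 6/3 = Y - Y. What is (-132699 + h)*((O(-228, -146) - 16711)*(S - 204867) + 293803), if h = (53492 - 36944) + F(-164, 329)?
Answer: -660971549053134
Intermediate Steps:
O(A, Y) = -2 (O(A, Y) = -2 + (Y - Y) = -2 + 0 = -2)
F(E, W) = 33 (F(E, W) = -½*(-66) = 33)
h = 16581 (h = (53492 - 36944) + 33 = 16548 + 33 = 16581)
(-132699 + h)*((O(-228, -146) - 16711)*(S - 204867) + 293803) = (-132699 + 16581)*((-2 - 16711)*(-135703 - 204867) + 293803) = -116118*(-16713*(-340570) + 293803) = -116118*(5691946410 + 293803) = -116118*5692240213 = -660971549053134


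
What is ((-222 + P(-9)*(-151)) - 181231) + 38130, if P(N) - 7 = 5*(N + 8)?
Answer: -143625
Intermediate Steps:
P(N) = 47 + 5*N (P(N) = 7 + 5*(N + 8) = 7 + 5*(8 + N) = 7 + (40 + 5*N) = 47 + 5*N)
((-222 + P(-9)*(-151)) - 181231) + 38130 = ((-222 + (47 + 5*(-9))*(-151)) - 181231) + 38130 = ((-222 + (47 - 45)*(-151)) - 181231) + 38130 = ((-222 + 2*(-151)) - 181231) + 38130 = ((-222 - 302) - 181231) + 38130 = (-524 - 181231) + 38130 = -181755 + 38130 = -143625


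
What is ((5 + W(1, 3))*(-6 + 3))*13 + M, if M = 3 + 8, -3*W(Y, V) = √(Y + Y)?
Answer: -184 + 13*√2 ≈ -165.62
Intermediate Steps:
W(Y, V) = -√2*√Y/3 (W(Y, V) = -√(Y + Y)/3 = -√2*√Y/3)
M = 11
((5 + W(1, 3))*(-6 + 3))*13 + M = ((5 - √2*√1/3)*(-6 + 3))*13 + 11 = ((5 - ⅓*√2*1)*(-3))*13 + 11 = ((5 - √2/3)*(-3))*13 + 11 = (-15 + √2)*13 + 11 = (-195 + 13*√2) + 11 = -184 + 13*√2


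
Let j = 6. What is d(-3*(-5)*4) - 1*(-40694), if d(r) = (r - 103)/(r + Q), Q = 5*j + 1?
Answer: 3703111/91 ≈ 40694.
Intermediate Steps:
Q = 31 (Q = 5*6 + 1 = 30 + 1 = 31)
d(r) = (-103 + r)/(31 + r) (d(r) = (r - 103)/(r + 31) = (-103 + r)/(31 + r))
d(-3*(-5)*4) - 1*(-40694) = (-103 - 3*(-5)*4)/(31 - 3*(-5)*4) - 1*(-40694) = (-103 + 15*4)/(31 + 15*4) + 40694 = (-103 + 60)/(31 + 60) + 40694 = -43/91 + 40694 = 3703111/91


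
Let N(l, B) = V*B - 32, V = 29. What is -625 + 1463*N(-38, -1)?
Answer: -89868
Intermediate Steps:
N(l, B) = -32 + 29*B (N(l, B) = 29*B - 32 = -32 + 29*B)
-625 + 1463*N(-38, -1) = -625 + 1463*(-32 + 29*(-1)) = -625 + 1463*(-32 - 29) = -625 + 1463*(-61) = -625 - 89243 = -89868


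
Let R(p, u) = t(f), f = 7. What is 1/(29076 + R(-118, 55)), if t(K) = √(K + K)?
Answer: 14538/422706881 - √14/845413762 ≈ 3.4388e-5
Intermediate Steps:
t(K) = √2*√K (t(K) = √(2*K) = √2*√K)
R(p, u) = √14 (R(p, u) = √2*√7 = √14)
1/(29076 + R(-118, 55)) = 1/(29076 + √14)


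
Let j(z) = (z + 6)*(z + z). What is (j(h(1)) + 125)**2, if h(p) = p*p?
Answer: 19321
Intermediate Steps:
h(p) = p**2
j(z) = 2*z*(6 + z) (j(z) = (6 + z)*(2*z) = 2*z*(6 + z))
(j(h(1)) + 125)**2 = (2*1**2*(6 + 1**2) + 125)**2 = (2*1*(6 + 1) + 125)**2 = (2*1*7 + 125)**2 = (14 + 125)**2 = 139**2 = 19321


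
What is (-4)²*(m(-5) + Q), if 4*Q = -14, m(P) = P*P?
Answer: 344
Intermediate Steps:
m(P) = P²
Q = -7/2 (Q = (¼)*(-14) = -7/2 ≈ -3.5000)
(-4)²*(m(-5) + Q) = (-4)²*((-5)² - 7/2) = 16*(25 - 7/2) = 16*(43/2) = 344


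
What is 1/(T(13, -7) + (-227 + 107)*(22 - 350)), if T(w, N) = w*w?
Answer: 1/39529 ≈ 2.5298e-5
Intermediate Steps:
T(w, N) = w²
1/(T(13, -7) + (-227 + 107)*(22 - 350)) = 1/(13² + (-227 + 107)*(22 - 350)) = 1/(169 - 120*(-328)) = 1/(169 + 39360) = 1/39529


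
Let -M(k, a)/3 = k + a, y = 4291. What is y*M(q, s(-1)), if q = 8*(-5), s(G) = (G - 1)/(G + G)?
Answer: 502047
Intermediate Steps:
s(G) = (-1 + G)/(2*G) (s(G) = (-1 + G)/((2*G)) = (-1 + G)*(1/(2*G)) = (-1 + G)/(2*G))
q = -40
M(k, a) = -3*a - 3*k (M(k, a) = -3*(k + a) = -3*(a + k) = -3*a - 3*k)
y*M(q, s(-1)) = 4291*(-3*(-1 - 1)/(2*(-1)) - 3*(-40)) = 4291*(-3*(-1)*(-2)/2 + 120) = 4291*(-3*1 + 120) = 4291*(-3 + 120) = 4291*117 = 502047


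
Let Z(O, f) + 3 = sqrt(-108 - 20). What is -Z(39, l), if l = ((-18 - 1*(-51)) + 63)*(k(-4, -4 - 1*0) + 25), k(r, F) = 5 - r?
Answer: 3 - 8*I*sqrt(2) ≈ 3.0 - 11.314*I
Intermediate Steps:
l = 3264 (l = ((-18 - 1*(-51)) + 63)*((5 - 1*(-4)) + 25) = ((-18 + 51) + 63)*((5 + 4) + 25) = (33 + 63)*(9 + 25) = 96*34 = 3264)
Z(O, f) = -3 + 8*I*sqrt(2) (Z(O, f) = -3 + sqrt(-108 - 20) = -3 + sqrt(-128) = -3 + 8*I*sqrt(2))
-Z(39, l) = -(-3 + 8*I*sqrt(2)) = 3 - 8*I*sqrt(2)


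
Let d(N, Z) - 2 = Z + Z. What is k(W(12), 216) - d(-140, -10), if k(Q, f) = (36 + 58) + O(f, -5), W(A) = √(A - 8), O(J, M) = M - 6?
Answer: 101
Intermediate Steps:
d(N, Z) = 2 + 2*Z (d(N, Z) = 2 + (Z + Z) = 2 + 2*Z)
O(J, M) = -6 + M
W(A) = √(-8 + A)
k(Q, f) = 83 (k(Q, f) = (36 + 58) + (-6 - 5) = 94 - 11 = 83)
k(W(12), 216) - d(-140, -10) = 83 - (2 + 2*(-10)) = 83 - (2 - 20) = 83 - 1*(-18) = 83 + 18 = 101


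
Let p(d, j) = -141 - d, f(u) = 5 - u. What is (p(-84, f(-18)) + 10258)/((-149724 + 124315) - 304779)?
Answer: -10201/330188 ≈ -0.030895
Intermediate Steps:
(p(-84, f(-18)) + 10258)/((-149724 + 124315) - 304779) = ((-141 - 1*(-84)) + 10258)/((-149724 + 124315) - 304779) = ((-141 + 84) + 10258)/(-25409 - 304779) = (-57 + 10258)/(-330188) = 10201*(-1/330188) = -10201/330188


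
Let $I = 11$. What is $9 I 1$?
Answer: $99$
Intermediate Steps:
$9 I 1 = 9 \cdot 11 \cdot 1 = 99 \cdot 1 = 99$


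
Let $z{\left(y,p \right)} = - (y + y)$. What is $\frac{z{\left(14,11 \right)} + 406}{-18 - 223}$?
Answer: $- \frac{378}{241} \approx -1.5685$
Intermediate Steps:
$z{\left(y,p \right)} = - 2 y$
$\frac{z{\left(14,11 \right)} + 406}{-18 - 223} = \frac{\left(-2\right) 14 + 406}{-18 - 223} = \frac{-28 + 406}{-241} = 378 \left(- \frac{1}{241}\right) = - \frac{378}{241}$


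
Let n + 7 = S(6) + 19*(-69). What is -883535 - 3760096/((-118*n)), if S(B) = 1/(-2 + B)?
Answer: -274777186307/310989 ≈ -8.8356e+5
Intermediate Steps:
n = -5271/4 (n = -7 + (1/(-2 + 6) + 19*(-69)) = -7 + (1/4 - 1311) = -7 + (¼ - 1311) = -7 - 5243/4 = -5271/4 ≈ -1317.8)
-883535 - 3760096/((-118*n)) = -883535 - 3760096/((-118*(-5271/4))) = -883535 - 3760096/310989/2 = -883535 - 3760096*2/310989 = -883535 - 1*7520192/310989 = -883535 - 7520192/310989 = -274777186307/310989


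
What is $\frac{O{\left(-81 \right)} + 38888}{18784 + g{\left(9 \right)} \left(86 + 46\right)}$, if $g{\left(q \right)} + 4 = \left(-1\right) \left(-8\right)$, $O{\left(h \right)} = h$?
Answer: $\frac{38807}{19312} \approx 2.0095$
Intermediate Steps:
$g{\left(q \right)} = 4$ ($g{\left(q \right)} = -4 - -8 = -4 + 8 = 4$)
$\frac{O{\left(-81 \right)} + 38888}{18784 + g{\left(9 \right)} \left(86 + 46\right)} = \frac{-81 + 38888}{18784 + 4 \left(86 + 46\right)} = \frac{38807}{18784 + 4 \cdot 132} = \frac{38807}{18784 + 528} = \frac{38807}{19312}$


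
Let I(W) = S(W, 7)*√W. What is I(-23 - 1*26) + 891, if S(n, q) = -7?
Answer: 891 - 49*I ≈ 891.0 - 49.0*I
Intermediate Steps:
I(W) = -7*√W
I(-23 - 1*26) + 891 = -7*√(-23 - 1*26) + 891 = -7*√(-23 - 26) + 891 = -49*I + 891 = 891 - 49*I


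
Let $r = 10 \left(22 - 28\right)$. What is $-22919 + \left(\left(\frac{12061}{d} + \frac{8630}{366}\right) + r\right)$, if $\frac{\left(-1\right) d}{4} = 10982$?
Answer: $- \frac{184536794539}{8038824} \approx -22956.0$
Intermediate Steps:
$d = -43928$ ($d = \left(-4\right) 10982 = -43928$)
$r = -60$ ($r = 10 \left(-6\right) = -60$)
$-22919 + \left(\left(\frac{12061}{d} + \frac{8630}{366}\right) + r\right) = -22919 + \left(\left(\frac{12061}{-43928} + \frac{8630}{366}\right) - 60\right) = -22919 + \left(\left(12061 \left(- \frac{1}{43928}\right) + 8630 \cdot \frac{1}{366}\right) - 60\right) = -22919 + \left(\left(- \frac{12061}{43928} + \frac{4315}{183}\right) - 60\right) = -22919 + \left(\frac{187342157}{8038824} - 60\right) = -22919 - \frac{294987283}{8038824} = - \frac{184536794539}{8038824}$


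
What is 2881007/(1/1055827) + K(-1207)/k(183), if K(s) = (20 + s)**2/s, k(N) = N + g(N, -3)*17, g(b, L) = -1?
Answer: 609470143438350649/200362 ≈ 3.0418e+12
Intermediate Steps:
k(N) = -17 + N (k(N) = N - 1*17 = N - 17 = -17 + N)
K(s) = (20 + s)**2/s
2881007/(1/1055827) + K(-1207)/k(183) = 2881007/(1/1055827) + ((20 - 1207)**2/(-1207))/(-17 + 183) = 2881007/(1/1055827) - 1/1207*(-1187)**2/166 = 2881007*1055827 - 1/1207*1408969*(1/166) = 3041844977789 - 1408969/1207*1/166 = 3041844977789 - 1408969/200362 = 609470143438350649/200362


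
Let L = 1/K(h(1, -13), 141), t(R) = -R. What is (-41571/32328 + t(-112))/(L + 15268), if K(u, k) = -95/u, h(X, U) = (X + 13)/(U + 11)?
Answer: 37780075/5210077464 ≈ 0.0072513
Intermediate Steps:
h(X, U) = (13 + X)/(11 + U)
L = 7/95 (L = 1/(-95*(11 - 13)/(13 + 1)) = 1/(-95/(14/(-2))) = 1/(-95/((-½*14))) = 1/(-95/(-7)) = 1/(-95*(-⅐)) = 1/(95/7) = 7/95 ≈ 0.073684)
(-41571/32328 + t(-112))/(L + 15268) = (-41571/32328 - 1*(-112))/(7/95 + 15268) = (-41571*1/32328 + 112)/(1450467/95) = (-4619/3592 + 112)*(95/1450467) = (397685/3592)*(95/1450467) = 37780075/5210077464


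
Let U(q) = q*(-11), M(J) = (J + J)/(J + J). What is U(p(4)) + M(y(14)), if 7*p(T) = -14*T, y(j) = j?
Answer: 89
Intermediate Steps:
M(J) = 1 (M(J) = (2*J)/((2*J)) = (2*J)*(1/(2*J)) = 1)
p(T) = -2*T (p(T) = (-14*T)/7 = -2*T)
U(q) = -11*q
U(p(4)) + M(y(14)) = -(-22)*4 + 1 = -11*(-8) + 1 = 88 + 1 = 89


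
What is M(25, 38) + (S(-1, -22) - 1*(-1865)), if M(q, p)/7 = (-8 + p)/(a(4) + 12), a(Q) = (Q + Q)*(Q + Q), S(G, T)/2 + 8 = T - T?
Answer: 70367/38 ≈ 1851.8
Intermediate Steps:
S(G, T) = -16 (S(G, T) = -16 + 2*(T - T) = -16 + 2*0 = -16 + 0 = -16)
a(Q) = 4*Q² (a(Q) = (2*Q)*(2*Q) = 4*Q²)
M(q, p) = -14/19 + 7*p/76 (M(q, p) = 7*((-8 + p)/(4*4² + 12)) = 7*((-8 + p)/(4*16 + 12)) = 7*((-8 + p)/(64 + 12)) = 7*((-8 + p)/76) = 7*((-8 + p)*(1/76)) = 7*(-2/19 + p/76) = -14/19 + 7*p/76)
M(25, 38) + (S(-1, -22) - 1*(-1865)) = (-14/19 + (7/76)*38) + (-16 - 1*(-1865)) = (-14/19 + 7/2) + (-16 + 1865) = 105/38 + 1849 = 70367/38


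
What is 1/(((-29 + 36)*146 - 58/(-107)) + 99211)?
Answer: 107/10724989 ≈ 9.9767e-6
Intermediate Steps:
1/(((-29 + 36)*146 - 58/(-107)) + 99211) = 1/((7*146 - 58*(-1/107)) + 99211) = 1/((1022 + 58/107) + 99211) = 1/(109412/107 + 99211) = 1/(10724989/107) = 107/10724989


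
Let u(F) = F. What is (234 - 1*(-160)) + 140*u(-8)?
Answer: -726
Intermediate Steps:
(234 - 1*(-160)) + 140*u(-8) = (234 - 1*(-160)) + 140*(-8) = (234 + 160) - 1120 = 394 - 1120 = -726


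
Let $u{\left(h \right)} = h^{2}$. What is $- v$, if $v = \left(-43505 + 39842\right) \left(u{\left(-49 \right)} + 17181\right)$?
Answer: $71728866$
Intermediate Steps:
$v = -71728866$ ($v = \left(-43505 + 39842\right) \left(\left(-49\right)^{2} + 17181\right) = - 3663 \left(2401 + 17181\right) = \left(-3663\right) 19582 = -71728866$)
$- v = \left(-1\right) \left(-71728866\right) = 71728866$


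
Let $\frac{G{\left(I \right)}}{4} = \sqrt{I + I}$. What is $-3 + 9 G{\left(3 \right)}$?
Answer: $-3 + 36 \sqrt{6} \approx 85.182$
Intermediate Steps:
$G{\left(I \right)} = 4 \sqrt{2} \sqrt{I}$ ($G{\left(I \right)} = 4 \sqrt{I + I} = 4 \sqrt{2 I} = 4 \sqrt{2} \sqrt{I}$)
$-3 + 9 G{\left(3 \right)} = -3 + 9 \cdot 4 \sqrt{2} \sqrt{3} = -3 + 9 \cdot 4 \sqrt{6} = -3 + 36 \sqrt{6}$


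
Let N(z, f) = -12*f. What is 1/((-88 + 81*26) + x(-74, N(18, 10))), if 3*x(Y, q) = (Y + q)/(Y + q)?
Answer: 3/6055 ≈ 0.00049546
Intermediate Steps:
x(Y, q) = 1/3 (x(Y, q) = ((Y + q)/(Y + q))/3 = (1/3)*1 = 1/3)
1/((-88 + 81*26) + x(-74, N(18, 10))) = 1/((-88 + 81*26) + 1/3) = 1/((-88 + 2106) + 1/3) = 1/(2018 + 1/3) = 1/(6055/3) = 3/6055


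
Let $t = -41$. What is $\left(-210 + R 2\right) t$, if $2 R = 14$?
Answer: $8036$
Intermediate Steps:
$R = 7$ ($R = \frac{1}{2} \cdot 14 = 7$)
$\left(-210 + R 2\right) t = \left(-210 + 7 \cdot 2\right) \left(-41\right) = \left(-210 + 14\right) \left(-41\right) = \left(-196\right) \left(-41\right) = 8036$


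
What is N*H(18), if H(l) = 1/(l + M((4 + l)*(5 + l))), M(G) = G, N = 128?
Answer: 32/131 ≈ 0.24427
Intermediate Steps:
H(l) = 1/(l + (4 + l)*(5 + l))
N*H(18) = 128/(20 + 18**2 + 10*18) = 128/(20 + 324 + 180) = 128/524 = 128*(1/524) = 32/131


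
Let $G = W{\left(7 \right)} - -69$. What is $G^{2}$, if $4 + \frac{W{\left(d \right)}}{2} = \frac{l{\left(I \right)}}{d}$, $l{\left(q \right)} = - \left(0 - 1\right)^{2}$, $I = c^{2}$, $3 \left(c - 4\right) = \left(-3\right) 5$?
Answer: $\frac{180625}{49} \approx 3686.2$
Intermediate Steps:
$c = -1$ ($c = 4 + \frac{\left(-3\right) 5}{3} = 4 + \frac{1}{3} \left(-15\right) = 4 - 5 = -1$)
$I = 1$ ($I = \left(-1\right)^{2} = 1$)
$l{\left(q \right)} = -1$ ($l{\left(q \right)} = - \left(-1\right)^{2} = \left(-1\right) 1 = -1$)
$W{\left(d \right)} = -8 - \frac{2}{d}$ ($W{\left(d \right)} = -8 + 2 \left(- \frac{1}{d}\right) = -8 - \frac{2}{d}$)
$G = \frac{425}{7}$ ($G = \left(-8 - \frac{2}{7}\right) - -69 = \left(-8 - \frac{2}{7}\right) + 69 = - \frac{58}{7} + 69 = \frac{425}{7} \approx 60.714$)
$G^{2} = \left(\frac{425}{7}\right)^{2} = \frac{180625}{49}$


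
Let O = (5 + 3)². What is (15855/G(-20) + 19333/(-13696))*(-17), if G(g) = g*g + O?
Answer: -221190791/397184 ≈ -556.90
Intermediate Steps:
O = 64 (O = 8² = 64)
G(g) = 64 + g² (G(g) = g*g + 64 = g² + 64 = 64 + g²)
(15855/G(-20) + 19333/(-13696))*(-17) = (15855/(64 + (-20)²) + 19333/(-13696))*(-17) = (15855/(64 + 400) + 19333*(-1/13696))*(-17) = (15855/464 - 19333/13696)*(-17) = (13011223/397184)*(-17) = -221190791/397184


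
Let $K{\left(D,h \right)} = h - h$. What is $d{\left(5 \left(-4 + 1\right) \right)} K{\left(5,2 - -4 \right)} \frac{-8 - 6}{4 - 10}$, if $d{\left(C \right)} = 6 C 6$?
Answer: $0$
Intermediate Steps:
$K{\left(D,h \right)} = 0$
$d{\left(C \right)} = 36 C$
$d{\left(5 \left(-4 + 1\right) \right)} K{\left(5,2 - -4 \right)} \frac{-8 - 6}{4 - 10} = 36 \cdot 5 \left(-4 + 1\right) 0 \frac{-8 - 6}{4 - 10} = 36 \cdot 5 \left(-3\right) 0 \left(- \frac{14}{-6}\right) = 36 \left(-15\right) 0 \left(\left(-14\right) \left(- \frac{1}{6}\right)\right) = \left(-540\right) 0 \cdot \frac{7}{3} = 0 \cdot \frac{7}{3} = 0$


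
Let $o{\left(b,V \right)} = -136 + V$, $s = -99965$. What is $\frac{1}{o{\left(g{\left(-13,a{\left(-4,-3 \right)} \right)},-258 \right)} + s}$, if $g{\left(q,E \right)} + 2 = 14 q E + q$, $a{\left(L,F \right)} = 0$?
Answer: $- \frac{1}{100359} \approx -9.9642 \cdot 10^{-6}$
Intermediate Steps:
$g{\left(q,E \right)} = -2 + q + 14 E q$ ($g{\left(q,E \right)} = -2 + \left(14 q E + q\right) = -2 + \left(14 E q + q\right) = -2 + \left(q + 14 E q\right) = -2 + q + 14 E q$)
$\frac{1}{o{\left(g{\left(-13,a{\left(-4,-3 \right)} \right)},-258 \right)} + s} = \frac{1}{\left(-136 - 258\right) - 99965} = \frac{1}{-394 - 99965} = \frac{1}{-100359} = - \frac{1}{100359}$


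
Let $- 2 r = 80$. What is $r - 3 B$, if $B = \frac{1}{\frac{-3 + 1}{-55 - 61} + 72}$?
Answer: $- \frac{167254}{4177} \approx -40.042$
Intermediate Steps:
$r = -40$ ($r = \left(- \frac{1}{2}\right) 80 = -40$)
$B = \frac{58}{4177}$ ($B = \frac{1}{- \frac{2}{-116} + 72} = \frac{1}{\left(-2\right) \left(- \frac{1}{116}\right) + 72} = \frac{1}{\frac{1}{58} + 72} = \frac{1}{\frac{4177}{58}} = \frac{58}{4177} \approx 0.013886$)
$r - 3 B = -40 - \frac{174}{4177} = - \frac{167254}{4177}$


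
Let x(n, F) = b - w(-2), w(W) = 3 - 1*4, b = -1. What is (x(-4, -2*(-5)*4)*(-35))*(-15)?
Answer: 0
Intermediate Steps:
w(W) = -1 (w(W) = 3 - 4 = -1)
x(n, F) = 0 (x(n, F) = -1 - 1*(-1) = -1 + 1 = 0)
(x(-4, -2*(-5)*4)*(-35))*(-15) = (0*(-35))*(-15) = 0*(-15) = 0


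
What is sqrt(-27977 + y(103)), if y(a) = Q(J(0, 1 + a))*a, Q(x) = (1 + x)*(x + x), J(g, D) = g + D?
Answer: 17*sqrt(7687) ≈ 1490.5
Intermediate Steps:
J(g, D) = D + g
Q(x) = 2*x*(1 + x) (Q(x) = (1 + x)*(2*x) = 2*x*(1 + x))
y(a) = 2*a*(1 + a)*(2 + a) (y(a) = (2*((1 + a) + 0)*(1 + ((1 + a) + 0)))*a = (2*(1 + a)*(1 + (1 + a)))*a = (2*(1 + a)*(2 + a))*a = 2*a*(1 + a)*(2 + a))
sqrt(-27977 + y(103)) = sqrt(-27977 + 2*103*(1 + 103)*(2 + 103)) = sqrt(-27977 + 2*103*104*105) = sqrt(-27977 + 2249520) = sqrt(2221543) = 17*sqrt(7687)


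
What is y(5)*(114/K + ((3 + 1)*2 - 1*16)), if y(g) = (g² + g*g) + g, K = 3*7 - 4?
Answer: -1210/17 ≈ -71.177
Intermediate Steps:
K = 17 (K = 21 - 4 = 17)
y(g) = g + 2*g² (y(g) = (g² + g²) + g = 2*g² + g = g + 2*g²)
y(5)*(114/K + ((3 + 1)*2 - 1*16)) = (5*(1 + 2*5))*(114/17 + ((3 + 1)*2 - 1*16)) = (5*(1 + 10))*(114*(1/17) + (4*2 - 16)) = (5*11)*(114/17 + (8 - 16)) = 55*(114/17 - 8) = 55*(-22/17) = -1210/17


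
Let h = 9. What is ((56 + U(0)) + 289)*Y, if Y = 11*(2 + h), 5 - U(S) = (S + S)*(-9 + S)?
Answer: 42350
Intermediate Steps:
U(S) = 5 - 2*S*(-9 + S) (U(S) = 5 - (S + S)*(-9 + S) = 5 - 2*S*(-9 + S))
Y = 121 (Y = 11*(2 + 9) = 11*11 = 121)
((56 + U(0)) + 289)*Y = ((56 + (5 - 2*0² + 18*0)) + 289)*121 = ((56 + (5 - 2*0 + 0)) + 289)*121 = ((56 + (5 + 0 + 0)) + 289)*121 = ((56 + 5) + 289)*121 = (61 + 289)*121 = 350*121 = 42350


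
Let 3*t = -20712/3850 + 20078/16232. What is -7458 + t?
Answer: -349620438421/46869900 ≈ -7459.4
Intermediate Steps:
t = -64724221/46869900 (t = (-20712/3850 + 20078/16232)/3 = (-20712*1/3850 + 20078*(1/16232))/3 = (-10356/1925 + 10039/8116)/3 = (⅓)*(-64724221/15623300) = -64724221/46869900 ≈ -1.3809)
-7458 + t = -7458 - 64724221/46869900 = -349620438421/46869900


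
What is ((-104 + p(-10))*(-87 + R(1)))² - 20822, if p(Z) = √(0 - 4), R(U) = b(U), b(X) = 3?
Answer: 76268650 - 2935296*I ≈ 7.6269e+7 - 2.9353e+6*I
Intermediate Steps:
R(U) = 3
p(Z) = 2*I (p(Z) = √(-4) = 2*I)
((-104 + p(-10))*(-87 + R(1)))² - 20822 = ((-104 + 2*I)*(-87 + 3))² - 20822 = ((-104 + 2*I)*(-84))² - 20822 = (8736 - 168*I)² - 20822 = -20822 + (8736 - 168*I)²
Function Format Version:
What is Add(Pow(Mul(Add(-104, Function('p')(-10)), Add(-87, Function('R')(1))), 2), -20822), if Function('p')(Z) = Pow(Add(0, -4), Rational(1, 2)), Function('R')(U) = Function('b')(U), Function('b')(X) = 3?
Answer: Add(76268650, Mul(-2935296, I)) ≈ Add(7.6269e+7, Mul(-2.9353e+6, I))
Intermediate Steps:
Function('R')(U) = 3
Function('p')(Z) = Mul(2, I) (Function('p')(Z) = Pow(-4, Rational(1, 2)) = Mul(2, I))
Add(Pow(Mul(Add(-104, Function('p')(-10)), Add(-87, Function('R')(1))), 2), -20822) = Add(Pow(Mul(Add(-104, Mul(2, I)), Add(-87, 3)), 2), -20822) = Add(Pow(Mul(Add(-104, Mul(2, I)), -84), 2), -20822) = Add(Pow(Add(8736, Mul(-168, I)), 2), -20822) = Add(-20822, Pow(Add(8736, Mul(-168, I)), 2))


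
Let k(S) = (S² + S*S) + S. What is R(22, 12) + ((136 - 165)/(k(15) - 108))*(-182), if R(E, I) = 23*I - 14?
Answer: 14116/51 ≈ 276.78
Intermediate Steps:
k(S) = S + 2*S² (k(S) = (S² + S²) + S = 2*S² + S = S + 2*S²)
R(E, I) = -14 + 23*I
R(22, 12) + ((136 - 165)/(k(15) - 108))*(-182) = (-14 + 23*12) + ((136 - 165)/(15*(1 + 2*15) - 108))*(-182) = (-14 + 276) - 29/(15*(1 + 30) - 108)*(-182) = 262 - 29/(15*31 - 108)*(-182) = 262 - 29/(465 - 108)*(-182) = 262 - 29/357*(-182) = 262 + 754/51 = 14116/51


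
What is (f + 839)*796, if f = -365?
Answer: 377304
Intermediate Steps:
(f + 839)*796 = (-365 + 839)*796 = 474*796 = 377304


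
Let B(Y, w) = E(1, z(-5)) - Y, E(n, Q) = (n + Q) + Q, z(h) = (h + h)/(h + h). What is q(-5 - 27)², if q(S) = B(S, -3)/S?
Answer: 1225/1024 ≈ 1.1963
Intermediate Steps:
z(h) = 1 (z(h) = (2*h)/((2*h)) = (2*h)*(1/(2*h)) = 1)
E(n, Q) = n + 2*Q (E(n, Q) = (Q + n) + Q = n + 2*Q)
B(Y, w) = 3 - Y (B(Y, w) = (1 + 2*1) - Y = (1 + 2) - Y = 3 - Y)
q(S) = (3 - S)/S
q(-5 - 27)² = ((3 - (-5 - 27))/(-5 - 27))² = ((3 - 1*(-32))/(-32))² = (-(3 + 32)/32)² = (-1/32*35)² = (-35/32)² = 1225/1024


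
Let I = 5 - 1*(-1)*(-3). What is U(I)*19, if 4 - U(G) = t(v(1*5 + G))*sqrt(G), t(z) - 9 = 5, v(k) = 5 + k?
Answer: 76 - 266*sqrt(2) ≈ -300.18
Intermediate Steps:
t(z) = 14 (t(z) = 9 + 5 = 14)
I = 2 (I = 5 + 1*(-3) = 5 - 3 = 2)
U(G) = 4 - 14*sqrt(G)
U(I)*19 = (4 - 14*sqrt(2))*19 = 76 - 266*sqrt(2)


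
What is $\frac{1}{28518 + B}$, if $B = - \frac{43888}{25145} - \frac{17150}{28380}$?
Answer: $\frac{71361510}{2034919864361} \approx 3.5068 \cdot 10^{-5}$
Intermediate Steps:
$B = - \frac{167677819}{71361510}$ ($B = \left(-43888\right) \frac{1}{25145} - \frac{1715}{2838} = - \frac{43888}{25145} - \frac{1715}{2838} = - \frac{167677819}{71361510} \approx -2.3497$)
$\frac{1}{28518 + B} = \frac{1}{28518 - \frac{167677819}{71361510}} = \frac{1}{\frac{2034919864361}{71361510}} = \frac{71361510}{2034919864361}$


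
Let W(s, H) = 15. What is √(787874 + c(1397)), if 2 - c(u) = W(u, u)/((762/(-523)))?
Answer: √50831272226/254 ≈ 887.63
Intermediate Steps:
c(u) = 3123/254 (c(u) = 2 - 15/(762/(-523)) = 2 - 15/(762*(-1/523)) = 2 - 15/(-762/523) = 2 - 15*(-523)/762 = 2 - 1*(-2615/254) = 2 + 2615/254 = 3123/254)
√(787874 + c(1397)) = √(787874 + 3123/254) = √(200123119/254) = √50831272226/254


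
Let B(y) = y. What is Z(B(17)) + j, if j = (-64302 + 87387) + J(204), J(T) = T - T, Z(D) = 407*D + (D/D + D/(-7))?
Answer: 210018/7 ≈ 30003.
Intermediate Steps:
Z(D) = 1 + 2848*D/7 (Z(D) = 407*D + (1 + D*(-⅐)) = 407*D + (1 - D/7) = 1 + 2848*D/7)
J(T) = 0
j = 23085 (j = (-64302 + 87387) + 0 = 23085 + 0 = 23085)
Z(B(17)) + j = (1 + (2848/7)*17) + 23085 = (1 + 48416/7) + 23085 = 48423/7 + 23085 = 210018/7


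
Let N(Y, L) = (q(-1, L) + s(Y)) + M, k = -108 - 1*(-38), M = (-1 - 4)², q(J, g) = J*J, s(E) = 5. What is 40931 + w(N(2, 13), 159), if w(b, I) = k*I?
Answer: 29801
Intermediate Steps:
q(J, g) = J²
M = 25 (M = (-5)² = 25)
k = -70 (k = -108 + 38 = -70)
N(Y, L) = 31 (N(Y, L) = ((-1)² + 5) + 25 = (1 + 5) + 25 = 6 + 25 = 31)
w(b, I) = -70*I
40931 + w(N(2, 13), 159) = 40931 - 70*159 = 40931 - 11130 = 29801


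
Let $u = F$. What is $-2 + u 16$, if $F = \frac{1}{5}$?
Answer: $\frac{6}{5} \approx 1.2$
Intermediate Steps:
$F = \frac{1}{5} \approx 0.2$
$u = \frac{1}{5} \approx 0.2$
$-2 + u 16 = -2 + \frac{1}{5} \cdot 16 = -2 + \frac{16}{5} = \frac{6}{5}$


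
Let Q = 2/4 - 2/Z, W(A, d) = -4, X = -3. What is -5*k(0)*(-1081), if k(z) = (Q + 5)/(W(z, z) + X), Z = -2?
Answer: -70265/14 ≈ -5018.9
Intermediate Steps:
Q = 3/2 (Q = 2/4 - 2/(-2) = 2*(¼) - 2*(-½) = ½ + 1 = 3/2 ≈ 1.5000)
k(z) = -13/14 (k(z) = (3/2 + 5)/(-4 - 3) = (13/2)/(-7) = (13/2)*(-⅐) = -13/14)
-5*k(0)*(-1081) = -5*(-13/14)*(-1081) = (65/14)*(-1081) = -70265/14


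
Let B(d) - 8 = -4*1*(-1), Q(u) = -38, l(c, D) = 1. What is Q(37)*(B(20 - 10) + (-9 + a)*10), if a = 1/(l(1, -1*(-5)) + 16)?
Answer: 50008/17 ≈ 2941.6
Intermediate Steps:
B(d) = 12 (B(d) = 8 - 4*1*(-1) = 8 - 4*(-1) = 8 + 4 = 12)
a = 1/17 (a = 1/(1 + 16) = 1/17 ≈ 0.058824)
Q(37)*(B(20 - 10) + (-9 + a)*10) = -38*(12 + (-9 + 1/17)*10) = -38*(12 - 152/17*10) = -38*(12 - 1520/17) = -38*(-1316/17) = 50008/17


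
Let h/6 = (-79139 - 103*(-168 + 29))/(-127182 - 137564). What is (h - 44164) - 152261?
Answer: -26001172059/132373 ≈ -1.9642e+5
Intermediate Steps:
h = 194466/132373 (h = 6*((-79139 - 103*(-168 + 29))/(-127182 - 137564)) = 6*((-79139 - 103*(-139))/(-264746)) = 6*((-79139 + 14317)*(-1/264746)) = 6*(-64822*(-1/264746)) = 6*(32411/132373) = 194466/132373 ≈ 1.4691)
(h - 44164) - 152261 = (194466/132373 - 44164) - 152261 = -5845926706/132373 - 152261 = -26001172059/132373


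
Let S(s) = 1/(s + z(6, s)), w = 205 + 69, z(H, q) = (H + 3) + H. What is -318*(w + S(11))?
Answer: -1132875/13 ≈ -87144.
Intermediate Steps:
z(H, q) = 3 + 2*H (z(H, q) = (3 + H) + H = 3 + 2*H)
w = 274
S(s) = 1/(15 + s) (S(s) = 1/(s + (3 + 2*6)) = 1/(s + (3 + 12)) = 1/(s + 15) = 1/(15 + s))
-318*(w + S(11)) = -318*(274 + 1/(15 + 11)) = -318*(274 + 1/26) = -318*7125/26 = -1132875/13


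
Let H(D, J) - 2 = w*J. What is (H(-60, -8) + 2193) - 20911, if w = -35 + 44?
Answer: -18788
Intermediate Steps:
w = 9
H(D, J) = 2 + 9*J
(H(-60, -8) + 2193) - 20911 = ((2 + 9*(-8)) + 2193) - 20911 = ((2 - 72) + 2193) - 20911 = (-70 + 2193) - 20911 = 2123 - 20911 = -18788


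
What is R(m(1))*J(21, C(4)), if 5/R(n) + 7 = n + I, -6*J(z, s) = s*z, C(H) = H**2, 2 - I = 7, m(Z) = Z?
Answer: 280/11 ≈ 25.455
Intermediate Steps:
I = -5 (I = 2 - 1*7 = 2 - 7 = -5)
J(z, s) = -s*z/6
R(n) = 5/(-12 + n) (R(n) = 5/(-7 + (n - 5)) = 5/(-7 + (-5 + n)) = 5/(-12 + n))
R(m(1))*J(21, C(4)) = (5/(-12 + 1))*(-1/6*4**2*21) = (5/(-11))*(-1/6*16*21) = (5*(-1/11))*(-56) = -5/11*(-56) = 280/11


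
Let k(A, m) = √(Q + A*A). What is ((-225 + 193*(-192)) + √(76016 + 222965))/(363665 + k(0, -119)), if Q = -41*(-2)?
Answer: -4519264955/44084077381 - √24516442/132252232143 + 12427*√82/44084077381 + 363665*√298981/132252232143 ≈ -0.10101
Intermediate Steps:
Q = 82
k(A, m) = √(82 + A²) (k(A, m) = √(82 + A*A) = √(82 + A²))
((-225 + 193*(-192)) + √(76016 + 222965))/(363665 + k(0, -119)) = ((-225 + 193*(-192)) + √(76016 + 222965))/(363665 + √(82 + 0²)) = ((-225 - 37056) + √298981)/(363665 + √(82 + 0)) = (-37281 + √298981)/(363665 + √82)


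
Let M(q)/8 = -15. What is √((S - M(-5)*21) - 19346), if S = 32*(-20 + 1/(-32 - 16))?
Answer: 20*I*√393/3 ≈ 132.16*I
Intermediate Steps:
M(q) = -120 (M(q) = 8*(-15) = -120)
S = -1922/3 (S = 32*(-20 + 1/(-48)) = 32*(-20 - 1/48) = 32*(-961/48) = -1922/3 ≈ -640.67)
√((S - M(-5)*21) - 19346) = √((-1922/3 - (-120)*21) - 19346) = √((-1922/3 - 1*(-2520)) - 19346) = √((-1922/3 + 2520) - 19346) = √(5638/3 - 19346) = √(-52400/3) = 20*I*√393/3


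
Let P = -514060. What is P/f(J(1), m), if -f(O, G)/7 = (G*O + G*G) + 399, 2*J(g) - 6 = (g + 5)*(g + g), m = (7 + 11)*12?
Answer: 514060/342993 ≈ 1.4987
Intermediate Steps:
m = 216 (m = 18*12 = 216)
J(g) = 3 + g*(5 + g) (J(g) = 3 + ((g + 5)*(g + g))/2 = 3 + ((5 + g)*(2*g))/2 = 3 + (2*g*(5 + g))/2 = 3 + g*(5 + g))
f(O, G) = -2793 - 7*G**2 - 7*G*O (f(O, G) = -7*((G*O + G*G) + 399) = -7*((G*O + G**2) + 399) = -7*((G**2 + G*O) + 399) = -7*(399 + G**2 + G*O) = -2793 - 7*G**2 - 7*G*O)
P/f(J(1), m) = -514060/(-2793 - 7*216**2 - 7*216*(3 + 1**2 + 5*1)) = -514060/(-2793 - 7*46656 - 7*216*(3 + 1 + 5)) = -514060/(-2793 - 326592 - 7*216*9) = -514060/(-2793 - 326592 - 13608) = -514060/(-342993) = -514060*(-1/342993) = 514060/342993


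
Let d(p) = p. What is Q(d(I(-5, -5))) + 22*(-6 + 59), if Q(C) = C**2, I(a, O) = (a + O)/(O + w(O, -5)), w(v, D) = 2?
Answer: 10594/9 ≈ 1177.1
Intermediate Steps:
I(a, O) = (O + a)/(2 + O) (I(a, O) = (a + O)/(O + 2) = (O + a)/(2 + O))
Q(d(I(-5, -5))) + 22*(-6 + 59) = ((-5 - 5)/(2 - 5))**2 + 22*(-6 + 59) = (-10/(-3))**2 + 22*53 = (-1/3*(-10))**2 + 1166 = (10/3)**2 + 1166 = 100/9 + 1166 = 10594/9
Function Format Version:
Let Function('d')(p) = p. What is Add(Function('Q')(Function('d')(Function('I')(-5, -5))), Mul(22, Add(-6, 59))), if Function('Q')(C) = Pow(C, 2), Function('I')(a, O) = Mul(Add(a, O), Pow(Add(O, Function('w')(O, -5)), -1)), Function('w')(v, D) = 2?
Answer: Rational(10594, 9) ≈ 1177.1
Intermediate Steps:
Function('I')(a, O) = Mul(Pow(Add(2, O), -1), Add(O, a)) (Function('I')(a, O) = Mul(Add(a, O), Pow(Add(O, 2), -1)) = Mul(Add(O, a), Pow(Add(2, O), -1)) = Mul(Pow(Add(2, O), -1), Add(O, a)))
Add(Function('Q')(Function('d')(Function('I')(-5, -5))), Mul(22, Add(-6, 59))) = Add(Pow(Mul(Pow(Add(2, -5), -1), Add(-5, -5)), 2), Mul(22, Add(-6, 59))) = Add(Pow(Mul(Pow(-3, -1), -10), 2), Mul(22, 53)) = Add(Pow(Mul(Rational(-1, 3), -10), 2), 1166) = Add(Pow(Rational(10, 3), 2), 1166) = Add(Rational(100, 9), 1166) = Rational(10594, 9)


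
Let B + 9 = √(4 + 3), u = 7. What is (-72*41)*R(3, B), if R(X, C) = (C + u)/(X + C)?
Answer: -14760/29 + 11808*√7/29 ≈ 568.31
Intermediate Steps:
B = -9 + √7 (B = -9 + √(4 + 3) = -9 + √7 ≈ -6.3542)
R(X, C) = (7 + C)/(C + X) (R(X, C) = (C + 7)/(X + C) = (7 + C)/(C + X))
(-72*41)*R(3, B) = (-72*41)*((7 + (-9 + √7))/((-9 + √7) + 3)) = -2952*(-2 + √7)/(-6 + √7)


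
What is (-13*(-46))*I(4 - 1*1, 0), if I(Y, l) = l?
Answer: 0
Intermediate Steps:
(-13*(-46))*I(4 - 1*1, 0) = -13*(-46)*0 = 598*0 = 0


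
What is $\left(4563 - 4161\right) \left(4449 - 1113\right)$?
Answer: $1341072$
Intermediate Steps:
$\left(4563 - 4161\right) \left(4449 - 1113\right) = 402 \cdot 3336 = 1341072$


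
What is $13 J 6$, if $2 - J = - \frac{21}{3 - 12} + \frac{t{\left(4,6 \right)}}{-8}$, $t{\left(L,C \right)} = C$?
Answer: $\frac{65}{2} \approx 32.5$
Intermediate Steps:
$J = \frac{5}{12}$ ($J = 2 - \left(- \frac{21}{3 - 12} + \frac{6}{-8}\right) = 2 - \left(- \frac{21}{3 - 12} + 6 \left(- \frac{1}{8}\right)\right) = 2 - \left(- \frac{21}{-9} - \frac{3}{4}\right) = 2 - \left(\left(-21\right) \left(- \frac{1}{9}\right) - \frac{3}{4}\right) = 2 - \left(\frac{7}{3} - \frac{3}{4}\right) = 2 - \frac{19}{12} = \frac{5}{12} \approx 0.41667$)
$13 J 6 = 13 \cdot \frac{5}{12} \cdot 6 = \frac{65}{12} \cdot 6 = \frac{65}{2}$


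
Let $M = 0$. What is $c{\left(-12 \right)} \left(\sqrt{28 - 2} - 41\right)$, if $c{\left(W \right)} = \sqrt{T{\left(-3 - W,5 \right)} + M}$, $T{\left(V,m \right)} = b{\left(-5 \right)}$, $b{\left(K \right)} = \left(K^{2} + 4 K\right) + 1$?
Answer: $\sqrt{6} \left(-41 + \sqrt{26}\right) \approx -87.939$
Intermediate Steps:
$b{\left(K \right)} = 1 + K^{2} + 4 K$
$T{\left(V,m \right)} = 6$ ($T{\left(V,m \right)} = 1 + \left(-5\right)^{2} + 4 \left(-5\right) = 1 + 25 - 20 = 6$)
$c{\left(W \right)} = \sqrt{6}$ ($c{\left(W \right)} = \sqrt{6 + 0} = \sqrt{6}$)
$c{\left(-12 \right)} \left(\sqrt{28 - 2} - 41\right) = \sqrt{6} \left(\sqrt{28 - 2} - 41\right) = \sqrt{6} \left(\sqrt{26} - 41\right) = \sqrt{6} \left(-41 + \sqrt{26}\right)$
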